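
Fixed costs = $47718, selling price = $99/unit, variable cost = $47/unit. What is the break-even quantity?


Formula: BEQ = Fixed Costs / (Price - Variable Cost)
Contribution margin = $99 - $47 = $52/unit
BEQ = ceil($47718 / $52/unit) = ceil(917.65) = 918 units

918 units


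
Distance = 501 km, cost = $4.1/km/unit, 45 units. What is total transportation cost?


TC = dist * cost * units = 501 * 4.1 * 45 = $92434.50

$92434.50


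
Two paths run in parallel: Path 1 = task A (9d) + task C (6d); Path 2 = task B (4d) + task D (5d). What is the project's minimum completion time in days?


Path 1 = 9 + 6 = 15 days
Path 2 = 4 + 5 = 9 days
Duration = max(15, 9) = 15 days

15 days


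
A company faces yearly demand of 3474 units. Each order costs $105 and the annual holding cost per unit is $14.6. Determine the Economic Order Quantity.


Formula: EOQ = sqrt(2 * D * S / H)
Numerator: 2 * 3474 * 105 = 729540
2DS/H = 729540 / 14.6 = 49968.5
EOQ = sqrt(49968.5) = 223.5 units

223.5 units


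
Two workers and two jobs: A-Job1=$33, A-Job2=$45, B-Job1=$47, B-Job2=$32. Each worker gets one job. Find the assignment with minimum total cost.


Option 1: A->1 + B->2 = $33 + $32 = $65
Option 2: A->2 + B->1 = $45 + $47 = $92
Min cost = min($65, $92) = $65

$65


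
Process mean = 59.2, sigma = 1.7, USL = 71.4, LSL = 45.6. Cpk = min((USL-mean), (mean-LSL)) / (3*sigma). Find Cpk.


Cpu = (71.4 - 59.2) / (3 * 1.7) = 2.39
Cpl = (59.2 - 45.6) / (3 * 1.7) = 2.67
Cpk = min(2.39, 2.67) = 2.39

2.39


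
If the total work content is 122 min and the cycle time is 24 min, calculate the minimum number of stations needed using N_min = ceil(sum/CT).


Formula: N_min = ceil(Sum of Task Times / Cycle Time)
N_min = ceil(122 min / 24 min) = ceil(5.0833)
N_min = 6 stations

6


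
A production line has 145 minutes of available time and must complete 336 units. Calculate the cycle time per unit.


Formula: CT = Available Time / Number of Units
CT = 145 min / 336 units
CT = 0.43 min/unit

0.43 min/unit


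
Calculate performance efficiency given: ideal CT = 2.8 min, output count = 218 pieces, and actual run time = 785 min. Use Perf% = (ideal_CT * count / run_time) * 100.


Formula: Performance = (Ideal CT * Total Count) / Run Time * 100
Ideal output time = 2.8 * 218 = 610.4 min
Performance = 610.4 / 785 * 100 = 77.8%

77.8%


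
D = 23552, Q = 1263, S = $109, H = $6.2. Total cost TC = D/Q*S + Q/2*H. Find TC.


TC = 23552/1263 * 109 + 1263/2 * 6.2

$5947.90


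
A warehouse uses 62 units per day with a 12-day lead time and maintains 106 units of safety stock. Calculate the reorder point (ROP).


Formula: ROP = (Daily Demand * Lead Time) + Safety Stock
Demand during lead time = 62 * 12 = 744 units
ROP = 744 + 106 = 850 units

850 units


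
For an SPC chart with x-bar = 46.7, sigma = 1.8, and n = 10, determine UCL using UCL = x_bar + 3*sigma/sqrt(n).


UCL = 46.7 + 3 * 1.8 / sqrt(10)

48.41


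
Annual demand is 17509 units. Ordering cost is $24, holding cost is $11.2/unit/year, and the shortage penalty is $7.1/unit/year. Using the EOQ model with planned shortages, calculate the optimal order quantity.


Formula: EOQ* = sqrt(2DS/H) * sqrt((H+P)/P)
Base EOQ = sqrt(2*17509*24/11.2) = 273.93 units
Correction = sqrt((11.2+7.1)/7.1) = 1.60545
EOQ* = 273.93 * 1.60545 = 439.8 units

439.8 units


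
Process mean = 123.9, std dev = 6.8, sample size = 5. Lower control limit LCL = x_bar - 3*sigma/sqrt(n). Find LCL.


LCL = 123.9 - 3 * 6.8 / sqrt(5)

114.78


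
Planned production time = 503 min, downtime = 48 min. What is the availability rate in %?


Formula: Availability = (Planned Time - Downtime) / Planned Time * 100
Uptime = 503 - 48 = 455 min
Availability = 455 / 503 * 100 = 90.5%

90.5%


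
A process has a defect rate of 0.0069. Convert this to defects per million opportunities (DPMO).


DPMO = defect_rate * 1000000 = 0.0069 * 1000000

6900


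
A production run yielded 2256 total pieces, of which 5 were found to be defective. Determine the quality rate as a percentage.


Formula: Quality Rate = Good Pieces / Total Pieces * 100
Good pieces = 2256 - 5 = 2251
QR = 2251 / 2256 * 100 = 99.8%

99.8%


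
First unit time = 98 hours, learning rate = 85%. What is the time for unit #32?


Formula: T_n = T_1 * (learning_rate)^(log2(n)) where learning_rate = rate/100
Doublings = log2(32) = 5
T_n = 98 * 0.85^5
T_n = 98 * 0.4437 = 43.5 hours

43.5 hours


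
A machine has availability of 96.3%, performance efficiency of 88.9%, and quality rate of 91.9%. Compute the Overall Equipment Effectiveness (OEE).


Formula: OEE = Availability * Performance * Quality / 10000
A * P = 96.3% * 88.9% / 100 = 85.61%
OEE = 85.61% * 91.9% / 100 = 78.7%

78.7%


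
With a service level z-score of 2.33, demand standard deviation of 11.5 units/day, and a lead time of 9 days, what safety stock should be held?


Formula: SS = z * sigma_d * sqrt(LT)
sqrt(LT) = sqrt(9) = 3.0
SS = 2.33 * 11.5 * 3.0
SS = 80.4 units

80.4 units


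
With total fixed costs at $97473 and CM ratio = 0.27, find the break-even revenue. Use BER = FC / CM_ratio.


Formula: BER = Fixed Costs / Contribution Margin Ratio
BER = $97473 / 0.27
BER = $361011.11 (to the nearest cent)

$361011.11


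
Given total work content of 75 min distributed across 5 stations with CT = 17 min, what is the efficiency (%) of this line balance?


Formula: Efficiency = Sum of Task Times / (N_stations * CT) * 100
Total station capacity = 5 stations * 17 min = 85 min
Efficiency = 75 / 85 * 100 = 88.2%

88.2%


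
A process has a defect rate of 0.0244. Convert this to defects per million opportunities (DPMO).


DPMO = defect_rate * 1000000 = 0.0244 * 1000000

24400


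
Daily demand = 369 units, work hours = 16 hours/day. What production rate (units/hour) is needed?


Formula: Production Rate = Daily Demand / Available Hours
Rate = 369 units/day / 16 hours/day
Rate = 23.1 units/hour

23.1 units/hour


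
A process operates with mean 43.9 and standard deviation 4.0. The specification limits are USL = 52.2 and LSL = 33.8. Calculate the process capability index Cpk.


Cpu = (52.2 - 43.9) / (3 * 4.0) = 0.69
Cpl = (43.9 - 33.8) / (3 * 4.0) = 0.84
Cpk = min(0.69, 0.84) = 0.69

0.69


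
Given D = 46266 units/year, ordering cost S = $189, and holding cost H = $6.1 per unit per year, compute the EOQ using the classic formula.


Formula: EOQ = sqrt(2 * D * S / H)
Numerator: 2 * 46266 * 189 = 17488548
2DS/H = 17488548 / 6.1 = 2866975.1
EOQ = sqrt(2866975.1) = 1693.2 units

1693.2 units


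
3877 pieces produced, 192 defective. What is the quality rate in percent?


Formula: Quality Rate = Good Pieces / Total Pieces * 100
Good pieces = 3877 - 192 = 3685
QR = 3685 / 3877 * 100 = 95.0%

95.0%


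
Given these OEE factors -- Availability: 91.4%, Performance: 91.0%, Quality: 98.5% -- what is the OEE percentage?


Formula: OEE = Availability * Performance * Quality / 10000
A * P = 91.4% * 91.0% / 100 = 83.17%
OEE = 83.17% * 98.5% / 100 = 81.9%

81.9%


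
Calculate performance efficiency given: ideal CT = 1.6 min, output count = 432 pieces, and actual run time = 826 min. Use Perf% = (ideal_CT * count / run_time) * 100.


Formula: Performance = (Ideal CT * Total Count) / Run Time * 100
Ideal output time = 1.6 * 432 = 691.2 min
Performance = 691.2 / 826 * 100 = 83.7%

83.7%


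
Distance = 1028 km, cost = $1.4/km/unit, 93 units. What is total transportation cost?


TC = dist * cost * units = 1028 * 1.4 * 93 = $133845.60

$133845.60


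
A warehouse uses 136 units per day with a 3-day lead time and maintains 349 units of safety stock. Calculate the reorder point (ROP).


Formula: ROP = (Daily Demand * Lead Time) + Safety Stock
Demand during lead time = 136 * 3 = 408 units
ROP = 408 + 349 = 757 units

757 units


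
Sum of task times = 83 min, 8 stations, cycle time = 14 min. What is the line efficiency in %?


Formula: Efficiency = Sum of Task Times / (N_stations * CT) * 100
Total station capacity = 8 stations * 14 min = 112 min
Efficiency = 83 / 112 * 100 = 74.1%

74.1%


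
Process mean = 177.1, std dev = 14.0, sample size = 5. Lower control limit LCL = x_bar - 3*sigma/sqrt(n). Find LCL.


LCL = 177.1 - 3 * 14.0 / sqrt(5)

158.32


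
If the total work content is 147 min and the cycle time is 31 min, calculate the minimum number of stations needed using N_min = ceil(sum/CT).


Formula: N_min = ceil(Sum of Task Times / Cycle Time)
N_min = ceil(147 min / 31 min) = ceil(4.7419)
N_min = 5 stations

5


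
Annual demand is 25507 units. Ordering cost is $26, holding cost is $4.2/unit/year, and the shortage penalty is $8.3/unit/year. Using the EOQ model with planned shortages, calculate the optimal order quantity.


Formula: EOQ* = sqrt(2DS/H) * sqrt((H+P)/P)
Base EOQ = sqrt(2*25507*26/4.2) = 561.96 units
Correction = sqrt((4.2+8.3)/8.3) = 1.2272
EOQ* = 561.96 * 1.2272 = 689.6 units

689.6 units


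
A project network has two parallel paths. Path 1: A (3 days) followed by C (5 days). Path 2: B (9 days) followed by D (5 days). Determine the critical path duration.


Path 1 = 3 + 5 = 8 days
Path 2 = 9 + 5 = 14 days
Duration = max(8, 14) = 14 days

14 days


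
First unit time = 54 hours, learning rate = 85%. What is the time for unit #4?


Formula: T_n = T_1 * (learning_rate)^(log2(n)) where learning_rate = rate/100
Doublings = log2(4) = 2
T_n = 54 * 0.85^2
T_n = 54 * 0.7225 = 39.0 hours

39.0 hours


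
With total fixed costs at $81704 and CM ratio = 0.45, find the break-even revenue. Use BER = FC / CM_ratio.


Formula: BER = Fixed Costs / Contribution Margin Ratio
BER = $81704 / 0.45
BER = $181564.44 (to the nearest cent)

$181564.44


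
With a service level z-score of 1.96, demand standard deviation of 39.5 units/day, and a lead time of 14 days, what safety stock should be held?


Formula: SS = z * sigma_d * sqrt(LT)
sqrt(LT) = sqrt(14) = 3.7417
SS = 1.96 * 39.5 * 3.7417
SS = 289.7 units

289.7 units


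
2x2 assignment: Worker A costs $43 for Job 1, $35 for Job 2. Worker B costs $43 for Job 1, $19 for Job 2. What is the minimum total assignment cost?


Option 1: A->1 + B->2 = $43 + $19 = $62
Option 2: A->2 + B->1 = $35 + $43 = $78
Min cost = min($62, $78) = $62

$62


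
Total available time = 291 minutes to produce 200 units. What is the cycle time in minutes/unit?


Formula: CT = Available Time / Number of Units
CT = 291 min / 200 units
CT = 1.46 min/unit

1.46 min/unit


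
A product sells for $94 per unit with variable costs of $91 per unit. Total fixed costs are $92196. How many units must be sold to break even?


Formula: BEQ = Fixed Costs / (Price - Variable Cost)
Contribution margin = $94 - $91 = $3/unit
BEQ = ceil($92196 / $3/unit) = ceil(30732.0) = 30732 units

30732 units


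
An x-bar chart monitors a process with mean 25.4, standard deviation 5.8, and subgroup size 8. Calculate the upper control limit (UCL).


UCL = 25.4 + 3 * 5.8 / sqrt(8)

31.55


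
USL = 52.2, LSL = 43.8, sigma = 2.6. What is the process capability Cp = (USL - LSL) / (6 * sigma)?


Cp = (52.2 - 43.8) / (6 * 2.6)

0.54


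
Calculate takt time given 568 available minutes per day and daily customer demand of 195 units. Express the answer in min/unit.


Formula: Takt Time = Available Production Time / Customer Demand
Takt = 568 min/day / 195 units/day
Takt = 2.91 min/unit

2.91 min/unit


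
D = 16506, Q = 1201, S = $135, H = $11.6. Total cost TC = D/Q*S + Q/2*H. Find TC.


TC = 16506/1201 * 135 + 1201/2 * 11.6

$8821.18


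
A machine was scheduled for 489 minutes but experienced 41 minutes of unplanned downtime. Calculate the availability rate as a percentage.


Formula: Availability = (Planned Time - Downtime) / Planned Time * 100
Uptime = 489 - 41 = 448 min
Availability = 448 / 489 * 100 = 91.6%

91.6%


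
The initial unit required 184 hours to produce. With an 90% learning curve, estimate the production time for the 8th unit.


Formula: T_n = T_1 * (learning_rate)^(log2(n)) where learning_rate = rate/100
Doublings = log2(8) = 3
T_n = 184 * 0.9^3
T_n = 184 * 0.729 = 134.1 hours

134.1 hours


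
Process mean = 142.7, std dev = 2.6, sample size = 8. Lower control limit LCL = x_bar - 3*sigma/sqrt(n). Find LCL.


LCL = 142.7 - 3 * 2.6 / sqrt(8)

139.94


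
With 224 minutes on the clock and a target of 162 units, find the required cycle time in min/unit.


Formula: CT = Available Time / Number of Units
CT = 224 min / 162 units
CT = 1.38 min/unit

1.38 min/unit


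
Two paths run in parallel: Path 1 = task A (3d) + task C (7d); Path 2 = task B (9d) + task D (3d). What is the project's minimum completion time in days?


Path 1 = 3 + 7 = 10 days
Path 2 = 9 + 3 = 12 days
Duration = max(10, 12) = 12 days

12 days


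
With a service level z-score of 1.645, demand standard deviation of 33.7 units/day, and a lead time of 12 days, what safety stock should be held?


Formula: SS = z * sigma_d * sqrt(LT)
sqrt(LT) = sqrt(12) = 3.4641
SS = 1.645 * 33.7 * 3.4641
SS = 192.0 units

192.0 units


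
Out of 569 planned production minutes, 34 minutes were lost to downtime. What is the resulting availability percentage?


Formula: Availability = (Planned Time - Downtime) / Planned Time * 100
Uptime = 569 - 34 = 535 min
Availability = 535 / 569 * 100 = 94.0%

94.0%


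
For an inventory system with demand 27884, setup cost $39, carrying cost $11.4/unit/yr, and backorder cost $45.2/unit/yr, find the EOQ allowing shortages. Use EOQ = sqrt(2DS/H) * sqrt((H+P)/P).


Formula: EOQ* = sqrt(2DS/H) * sqrt((H+P)/P)
Base EOQ = sqrt(2*27884*39/11.4) = 436.79 units
Correction = sqrt((11.4+45.2)/45.2) = 1.11902
EOQ* = 436.79 * 1.11902 = 488.8 units

488.8 units


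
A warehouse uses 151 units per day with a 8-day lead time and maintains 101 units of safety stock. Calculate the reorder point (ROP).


Formula: ROP = (Daily Demand * Lead Time) + Safety Stock
Demand during lead time = 151 * 8 = 1208 units
ROP = 1208 + 101 = 1309 units

1309 units


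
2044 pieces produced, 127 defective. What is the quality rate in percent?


Formula: Quality Rate = Good Pieces / Total Pieces * 100
Good pieces = 2044 - 127 = 1917
QR = 1917 / 2044 * 100 = 93.8%

93.8%


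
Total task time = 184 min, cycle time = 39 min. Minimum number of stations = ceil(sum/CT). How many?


Formula: N_min = ceil(Sum of Task Times / Cycle Time)
N_min = ceil(184 min / 39 min) = ceil(4.7179)
N_min = 5 stations

5


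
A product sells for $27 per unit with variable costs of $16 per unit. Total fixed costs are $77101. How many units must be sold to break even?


Formula: BEQ = Fixed Costs / (Price - Variable Cost)
Contribution margin = $27 - $16 = $11/unit
BEQ = ceil($77101 / $11/unit) = ceil(7009.18) = 7010 units

7010 units


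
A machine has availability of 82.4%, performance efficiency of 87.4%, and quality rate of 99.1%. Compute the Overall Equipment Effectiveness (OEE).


Formula: OEE = Availability * Performance * Quality / 10000
A * P = 82.4% * 87.4% / 100 = 72.02%
OEE = 72.02% * 99.1% / 100 = 71.4%

71.4%


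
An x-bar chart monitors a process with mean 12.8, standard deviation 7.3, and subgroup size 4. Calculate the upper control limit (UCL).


UCL = 12.8 + 3 * 7.3 / sqrt(4)

23.75


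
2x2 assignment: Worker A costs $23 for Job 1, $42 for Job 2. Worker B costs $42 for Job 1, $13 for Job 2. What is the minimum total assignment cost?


Option 1: A->1 + B->2 = $23 + $13 = $36
Option 2: A->2 + B->1 = $42 + $42 = $84
Min cost = min($36, $84) = $36

$36


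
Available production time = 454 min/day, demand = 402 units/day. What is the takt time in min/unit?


Formula: Takt Time = Available Production Time / Customer Demand
Takt = 454 min/day / 402 units/day
Takt = 1.13 min/unit

1.13 min/unit


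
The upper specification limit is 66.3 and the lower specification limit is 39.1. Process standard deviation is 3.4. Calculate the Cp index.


Cp = (66.3 - 39.1) / (6 * 3.4)

1.33


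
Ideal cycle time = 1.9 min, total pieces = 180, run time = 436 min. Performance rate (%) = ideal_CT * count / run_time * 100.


Formula: Performance = (Ideal CT * Total Count) / Run Time * 100
Ideal output time = 1.9 * 180 = 342.0 min
Performance = 342.0 / 436 * 100 = 78.4%

78.4%


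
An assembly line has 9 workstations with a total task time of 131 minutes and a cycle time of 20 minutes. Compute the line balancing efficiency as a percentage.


Formula: Efficiency = Sum of Task Times / (N_stations * CT) * 100
Total station capacity = 9 stations * 20 min = 180 min
Efficiency = 131 / 180 * 100 = 72.8%

72.8%


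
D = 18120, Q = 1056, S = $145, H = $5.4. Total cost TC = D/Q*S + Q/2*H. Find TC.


TC = 18120/1056 * 145 + 1056/2 * 5.4

$5339.27


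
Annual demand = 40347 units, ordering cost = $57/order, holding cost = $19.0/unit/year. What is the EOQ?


Formula: EOQ = sqrt(2 * D * S / H)
Numerator: 2 * 40347 * 57 = 4599558
2DS/H = 4599558 / 19.0 = 242082.0
EOQ = sqrt(242082.0) = 492.0 units

492.0 units


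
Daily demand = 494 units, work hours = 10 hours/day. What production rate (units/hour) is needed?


Formula: Production Rate = Daily Demand / Available Hours
Rate = 494 units/day / 10 hours/day
Rate = 49.4 units/hour

49.4 units/hour


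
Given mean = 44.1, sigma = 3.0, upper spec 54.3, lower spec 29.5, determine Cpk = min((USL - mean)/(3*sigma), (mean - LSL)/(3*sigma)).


Cpu = (54.3 - 44.1) / (3 * 3.0) = 1.13
Cpl = (44.1 - 29.5) / (3 * 3.0) = 1.62
Cpk = min(1.13, 1.62) = 1.13

1.13


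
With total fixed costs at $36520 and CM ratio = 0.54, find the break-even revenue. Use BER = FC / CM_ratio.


Formula: BER = Fixed Costs / Contribution Margin Ratio
BER = $36520 / 0.54
BER = $67629.63 (to the nearest cent)

$67629.63


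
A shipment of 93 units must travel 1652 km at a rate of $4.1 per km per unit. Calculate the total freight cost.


TC = dist * cost * units = 1652 * 4.1 * 93 = $629907.60

$629907.60


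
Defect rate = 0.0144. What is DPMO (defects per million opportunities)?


DPMO = defect_rate * 1000000 = 0.0144 * 1000000

14400


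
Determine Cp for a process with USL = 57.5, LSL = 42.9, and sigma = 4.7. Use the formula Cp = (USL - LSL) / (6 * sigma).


Cp = (57.5 - 42.9) / (6 * 4.7)

0.52


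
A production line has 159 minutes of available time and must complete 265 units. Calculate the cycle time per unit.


Formula: CT = Available Time / Number of Units
CT = 159 min / 265 units
CT = 0.6 min/unit

0.6 min/unit


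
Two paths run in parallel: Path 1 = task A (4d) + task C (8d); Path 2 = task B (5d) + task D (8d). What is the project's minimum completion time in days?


Path 1 = 4 + 8 = 12 days
Path 2 = 5 + 8 = 13 days
Duration = max(12, 13) = 13 days

13 days


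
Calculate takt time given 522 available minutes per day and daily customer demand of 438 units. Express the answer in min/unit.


Formula: Takt Time = Available Production Time / Customer Demand
Takt = 522 min/day / 438 units/day
Takt = 1.19 min/unit

1.19 min/unit


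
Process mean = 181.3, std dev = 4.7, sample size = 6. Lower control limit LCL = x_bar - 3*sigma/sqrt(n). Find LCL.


LCL = 181.3 - 3 * 4.7 / sqrt(6)

175.54


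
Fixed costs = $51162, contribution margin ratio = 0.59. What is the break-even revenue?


Formula: BER = Fixed Costs / Contribution Margin Ratio
BER = $51162 / 0.59
BER = $86715.25 (to the nearest cent)

$86715.25


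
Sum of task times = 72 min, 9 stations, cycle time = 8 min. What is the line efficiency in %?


Formula: Efficiency = Sum of Task Times / (N_stations * CT) * 100
Total station capacity = 9 stations * 8 min = 72 min
Efficiency = 72 / 72 * 100 = 100.0%

100.0%


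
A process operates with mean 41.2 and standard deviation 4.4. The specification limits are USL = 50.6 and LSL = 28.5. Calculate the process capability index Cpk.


Cpu = (50.6 - 41.2) / (3 * 4.4) = 0.71
Cpl = (41.2 - 28.5) / (3 * 4.4) = 0.96
Cpk = min(0.71, 0.96) = 0.71

0.71


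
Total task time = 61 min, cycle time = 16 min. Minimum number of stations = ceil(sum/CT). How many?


Formula: N_min = ceil(Sum of Task Times / Cycle Time)
N_min = ceil(61 min / 16 min) = ceil(3.8125)
N_min = 4 stations

4


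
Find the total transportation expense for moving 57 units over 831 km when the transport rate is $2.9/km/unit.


TC = dist * cost * units = 831 * 2.9 * 57 = $137364.30

$137364.30


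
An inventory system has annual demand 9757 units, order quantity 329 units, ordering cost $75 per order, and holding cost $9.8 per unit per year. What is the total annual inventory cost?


TC = 9757/329 * 75 + 329/2 * 9.8

$3836.34


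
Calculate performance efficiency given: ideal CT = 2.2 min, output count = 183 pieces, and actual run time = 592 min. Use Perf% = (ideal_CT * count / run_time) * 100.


Formula: Performance = (Ideal CT * Total Count) / Run Time * 100
Ideal output time = 2.2 * 183 = 402.6 min
Performance = 402.6 / 592 * 100 = 68.0%

68.0%


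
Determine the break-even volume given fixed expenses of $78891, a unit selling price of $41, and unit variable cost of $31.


Formula: BEQ = Fixed Costs / (Price - Variable Cost)
Contribution margin = $41 - $31 = $10/unit
BEQ = ceil($78891 / $10/unit) = ceil(7889.1) = 7890 units

7890 units


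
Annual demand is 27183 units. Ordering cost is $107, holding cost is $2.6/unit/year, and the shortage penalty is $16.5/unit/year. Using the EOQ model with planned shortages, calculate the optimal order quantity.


Formula: EOQ* = sqrt(2DS/H) * sqrt((H+P)/P)
Base EOQ = sqrt(2*27183*107/2.6) = 1495.78 units
Correction = sqrt((2.6+16.5)/16.5) = 1.07591
EOQ* = 1495.78 * 1.07591 = 1609.3 units

1609.3 units


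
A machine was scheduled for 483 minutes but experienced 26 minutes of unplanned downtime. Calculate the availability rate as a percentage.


Formula: Availability = (Planned Time - Downtime) / Planned Time * 100
Uptime = 483 - 26 = 457 min
Availability = 457 / 483 * 100 = 94.6%

94.6%


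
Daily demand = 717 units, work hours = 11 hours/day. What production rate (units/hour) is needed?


Formula: Production Rate = Daily Demand / Available Hours
Rate = 717 units/day / 11 hours/day
Rate = 65.2 units/hour

65.2 units/hour


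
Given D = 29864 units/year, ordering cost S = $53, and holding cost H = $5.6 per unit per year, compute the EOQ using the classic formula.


Formula: EOQ = sqrt(2 * D * S / H)
Numerator: 2 * 29864 * 53 = 3165584
2DS/H = 3165584 / 5.6 = 565282.9
EOQ = sqrt(565282.9) = 751.9 units

751.9 units


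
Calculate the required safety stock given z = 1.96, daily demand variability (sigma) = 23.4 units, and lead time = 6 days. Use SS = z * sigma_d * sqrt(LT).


Formula: SS = z * sigma_d * sqrt(LT)
sqrt(LT) = sqrt(6) = 2.4495
SS = 1.96 * 23.4 * 2.4495
SS = 112.3 units

112.3 units


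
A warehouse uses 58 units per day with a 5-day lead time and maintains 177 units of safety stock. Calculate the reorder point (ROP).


Formula: ROP = (Daily Demand * Lead Time) + Safety Stock
Demand during lead time = 58 * 5 = 290 units
ROP = 290 + 177 = 467 units

467 units


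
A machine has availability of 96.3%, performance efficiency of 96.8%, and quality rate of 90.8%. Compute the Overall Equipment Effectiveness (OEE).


Formula: OEE = Availability * Performance * Quality / 10000
A * P = 96.3% * 96.8% / 100 = 93.22%
OEE = 93.22% * 90.8% / 100 = 84.6%

84.6%


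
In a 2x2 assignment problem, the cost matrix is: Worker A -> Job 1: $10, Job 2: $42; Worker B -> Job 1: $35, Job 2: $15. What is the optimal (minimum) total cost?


Option 1: A->1 + B->2 = $10 + $15 = $25
Option 2: A->2 + B->1 = $42 + $35 = $77
Min cost = min($25, $77) = $25

$25


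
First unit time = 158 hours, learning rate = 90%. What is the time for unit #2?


Formula: T_n = T_1 * (learning_rate)^(log2(n)) where learning_rate = rate/100
Doublings = log2(2) = 1
T_n = 158 * 0.9^1
T_n = 158 * 0.9 = 142.2 hours

142.2 hours


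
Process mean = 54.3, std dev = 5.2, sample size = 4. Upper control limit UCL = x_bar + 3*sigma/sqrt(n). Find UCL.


UCL = 54.3 + 3 * 5.2 / sqrt(4)

62.1


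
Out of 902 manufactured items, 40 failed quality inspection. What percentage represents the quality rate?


Formula: Quality Rate = Good Pieces / Total Pieces * 100
Good pieces = 902 - 40 = 862
QR = 862 / 902 * 100 = 95.6%

95.6%


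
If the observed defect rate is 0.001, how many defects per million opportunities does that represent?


DPMO = defect_rate * 1000000 = 0.001 * 1000000

1000


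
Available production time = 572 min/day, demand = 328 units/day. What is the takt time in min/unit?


Formula: Takt Time = Available Production Time / Customer Demand
Takt = 572 min/day / 328 units/day
Takt = 1.74 min/unit

1.74 min/unit


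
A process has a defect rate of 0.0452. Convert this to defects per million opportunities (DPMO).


DPMO = defect_rate * 1000000 = 0.0452 * 1000000

45200


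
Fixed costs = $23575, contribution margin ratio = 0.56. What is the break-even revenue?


Formula: BER = Fixed Costs / Contribution Margin Ratio
BER = $23575 / 0.56
BER = $42098.21 (to the nearest cent)

$42098.21


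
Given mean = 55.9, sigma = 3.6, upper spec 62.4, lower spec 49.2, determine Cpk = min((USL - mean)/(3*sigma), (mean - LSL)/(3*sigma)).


Cpu = (62.4 - 55.9) / (3 * 3.6) = 0.6
Cpl = (55.9 - 49.2) / (3 * 3.6) = 0.62
Cpk = min(0.6, 0.62) = 0.6

0.6


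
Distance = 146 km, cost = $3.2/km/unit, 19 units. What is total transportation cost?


TC = dist * cost * units = 146 * 3.2 * 19 = $8876.80

$8876.80


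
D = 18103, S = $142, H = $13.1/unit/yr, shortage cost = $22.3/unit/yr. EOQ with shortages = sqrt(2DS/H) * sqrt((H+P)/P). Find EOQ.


Formula: EOQ* = sqrt(2DS/H) * sqrt((H+P)/P)
Base EOQ = sqrt(2*18103*142/13.1) = 626.47 units
Correction = sqrt((13.1+22.3)/22.3) = 1.25994
EOQ* = 626.47 * 1.25994 = 789.3 units

789.3 units


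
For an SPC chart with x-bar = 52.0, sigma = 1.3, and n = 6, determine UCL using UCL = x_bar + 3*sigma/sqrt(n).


UCL = 52.0 + 3 * 1.3 / sqrt(6)

53.59


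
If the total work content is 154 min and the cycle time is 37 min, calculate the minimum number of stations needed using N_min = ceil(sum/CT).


Formula: N_min = ceil(Sum of Task Times / Cycle Time)
N_min = ceil(154 min / 37 min) = ceil(4.1622)
N_min = 5 stations

5


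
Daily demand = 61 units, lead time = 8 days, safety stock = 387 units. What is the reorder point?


Formula: ROP = (Daily Demand * Lead Time) + Safety Stock
Demand during lead time = 61 * 8 = 488 units
ROP = 488 + 387 = 875 units

875 units


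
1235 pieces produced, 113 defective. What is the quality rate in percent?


Formula: Quality Rate = Good Pieces / Total Pieces * 100
Good pieces = 1235 - 113 = 1122
QR = 1122 / 1235 * 100 = 90.9%

90.9%


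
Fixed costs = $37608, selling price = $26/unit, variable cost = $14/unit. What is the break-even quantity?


Formula: BEQ = Fixed Costs / (Price - Variable Cost)
Contribution margin = $26 - $14 = $12/unit
BEQ = ceil($37608 / $12/unit) = ceil(3134.0) = 3134 units

3134 units


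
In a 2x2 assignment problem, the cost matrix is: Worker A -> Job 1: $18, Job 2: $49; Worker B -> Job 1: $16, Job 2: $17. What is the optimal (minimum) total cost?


Option 1: A->1 + B->2 = $18 + $17 = $35
Option 2: A->2 + B->1 = $49 + $16 = $65
Min cost = min($35, $65) = $35

$35


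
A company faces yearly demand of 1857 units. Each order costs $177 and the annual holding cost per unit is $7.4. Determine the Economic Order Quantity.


Formula: EOQ = sqrt(2 * D * S / H)
Numerator: 2 * 1857 * 177 = 657378
2DS/H = 657378 / 7.4 = 88834.9
EOQ = sqrt(88834.9) = 298.1 units

298.1 units


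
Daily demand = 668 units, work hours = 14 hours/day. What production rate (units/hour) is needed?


Formula: Production Rate = Daily Demand / Available Hours
Rate = 668 units/day / 14 hours/day
Rate = 47.7 units/hour

47.7 units/hour


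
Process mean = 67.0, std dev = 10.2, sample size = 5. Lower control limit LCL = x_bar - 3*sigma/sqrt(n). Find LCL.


LCL = 67.0 - 3 * 10.2 / sqrt(5)

53.32


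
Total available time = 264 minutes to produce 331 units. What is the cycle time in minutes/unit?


Formula: CT = Available Time / Number of Units
CT = 264 min / 331 units
CT = 0.8 min/unit

0.8 min/unit


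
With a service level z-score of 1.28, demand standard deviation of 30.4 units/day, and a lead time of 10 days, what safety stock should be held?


Formula: SS = z * sigma_d * sqrt(LT)
sqrt(LT) = sqrt(10) = 3.1623
SS = 1.28 * 30.4 * 3.1623
SS = 123.1 units

123.1 units


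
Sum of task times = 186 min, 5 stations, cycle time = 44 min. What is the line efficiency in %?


Formula: Efficiency = Sum of Task Times / (N_stations * CT) * 100
Total station capacity = 5 stations * 44 min = 220 min
Efficiency = 186 / 220 * 100 = 84.5%

84.5%


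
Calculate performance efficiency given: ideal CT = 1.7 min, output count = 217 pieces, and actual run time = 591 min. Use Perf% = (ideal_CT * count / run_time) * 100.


Formula: Performance = (Ideal CT * Total Count) / Run Time * 100
Ideal output time = 1.7 * 217 = 368.9 min
Performance = 368.9 / 591 * 100 = 62.4%

62.4%


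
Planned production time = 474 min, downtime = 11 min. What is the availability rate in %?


Formula: Availability = (Planned Time - Downtime) / Planned Time * 100
Uptime = 474 - 11 = 463 min
Availability = 463 / 474 * 100 = 97.7%

97.7%


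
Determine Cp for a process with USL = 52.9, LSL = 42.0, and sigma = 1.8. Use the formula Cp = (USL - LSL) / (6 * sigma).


Cp = (52.9 - 42.0) / (6 * 1.8)

1.01


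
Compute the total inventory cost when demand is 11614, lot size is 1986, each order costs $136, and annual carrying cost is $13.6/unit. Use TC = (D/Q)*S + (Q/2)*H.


TC = 11614/1986 * 136 + 1986/2 * 13.6

$14300.12


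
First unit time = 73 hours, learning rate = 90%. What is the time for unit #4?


Formula: T_n = T_1 * (learning_rate)^(log2(n)) where learning_rate = rate/100
Doublings = log2(4) = 2
T_n = 73 * 0.9^2
T_n = 73 * 0.81 = 59.1 hours

59.1 hours


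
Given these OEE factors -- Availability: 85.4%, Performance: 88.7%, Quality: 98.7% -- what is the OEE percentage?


Formula: OEE = Availability * Performance * Quality / 10000
A * P = 85.4% * 88.7% / 100 = 75.75%
OEE = 75.75% * 98.7% / 100 = 74.8%

74.8%


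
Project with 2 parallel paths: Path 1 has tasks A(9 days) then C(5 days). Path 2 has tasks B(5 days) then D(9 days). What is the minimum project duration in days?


Path 1 = 9 + 5 = 14 days
Path 2 = 5 + 9 = 14 days
Duration = max(14, 14) = 14 days

14 days


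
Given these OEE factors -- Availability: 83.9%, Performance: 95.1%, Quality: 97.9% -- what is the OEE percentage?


Formula: OEE = Availability * Performance * Quality / 10000
A * P = 83.9% * 95.1% / 100 = 79.79%
OEE = 79.79% * 97.9% / 100 = 78.1%

78.1%


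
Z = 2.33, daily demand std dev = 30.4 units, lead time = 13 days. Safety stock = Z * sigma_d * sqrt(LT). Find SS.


Formula: SS = z * sigma_d * sqrt(LT)
sqrt(LT) = sqrt(13) = 3.6056
SS = 2.33 * 30.4 * 3.6056
SS = 255.4 units

255.4 units


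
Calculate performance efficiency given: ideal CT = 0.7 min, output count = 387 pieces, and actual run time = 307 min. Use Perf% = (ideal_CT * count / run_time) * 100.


Formula: Performance = (Ideal CT * Total Count) / Run Time * 100
Ideal output time = 0.7 * 387 = 270.9 min
Performance = 270.9 / 307 * 100 = 88.2%

88.2%


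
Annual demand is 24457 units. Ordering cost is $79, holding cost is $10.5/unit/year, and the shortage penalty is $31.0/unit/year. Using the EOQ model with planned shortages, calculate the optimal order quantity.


Formula: EOQ* = sqrt(2DS/H) * sqrt((H+P)/P)
Base EOQ = sqrt(2*24457*79/10.5) = 606.65 units
Correction = sqrt((10.5+31.0)/31.0) = 1.15703
EOQ* = 606.65 * 1.15703 = 701.9 units

701.9 units


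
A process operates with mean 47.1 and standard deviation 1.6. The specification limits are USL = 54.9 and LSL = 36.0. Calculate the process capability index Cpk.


Cpu = (54.9 - 47.1) / (3 * 1.6) = 1.63
Cpl = (47.1 - 36.0) / (3 * 1.6) = 2.31
Cpk = min(1.63, 2.31) = 1.63

1.63


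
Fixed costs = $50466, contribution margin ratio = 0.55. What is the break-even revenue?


Formula: BER = Fixed Costs / Contribution Margin Ratio
BER = $50466 / 0.55
BER = $91756.36 (to the nearest cent)

$91756.36


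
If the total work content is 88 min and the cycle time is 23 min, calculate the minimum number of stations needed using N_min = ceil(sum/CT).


Formula: N_min = ceil(Sum of Task Times / Cycle Time)
N_min = ceil(88 min / 23 min) = ceil(3.8261)
N_min = 4 stations

4


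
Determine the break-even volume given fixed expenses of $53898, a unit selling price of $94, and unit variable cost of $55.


Formula: BEQ = Fixed Costs / (Price - Variable Cost)
Contribution margin = $94 - $55 = $39/unit
BEQ = ceil($53898 / $39/unit) = ceil(1382.0) = 1382 units

1382 units


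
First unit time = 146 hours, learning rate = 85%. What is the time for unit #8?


Formula: T_n = T_1 * (learning_rate)^(log2(n)) where learning_rate = rate/100
Doublings = log2(8) = 3
T_n = 146 * 0.85^3
T_n = 146 * 0.6141 = 89.7 hours

89.7 hours


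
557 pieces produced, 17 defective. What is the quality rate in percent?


Formula: Quality Rate = Good Pieces / Total Pieces * 100
Good pieces = 557 - 17 = 540
QR = 540 / 557 * 100 = 96.9%

96.9%


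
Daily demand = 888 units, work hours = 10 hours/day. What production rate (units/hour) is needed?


Formula: Production Rate = Daily Demand / Available Hours
Rate = 888 units/day / 10 hours/day
Rate = 88.8 units/hour

88.8 units/hour


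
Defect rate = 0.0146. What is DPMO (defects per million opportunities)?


DPMO = defect_rate * 1000000 = 0.0146 * 1000000

14600


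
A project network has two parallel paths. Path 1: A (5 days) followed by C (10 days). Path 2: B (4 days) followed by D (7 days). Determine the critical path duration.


Path 1 = 5 + 10 = 15 days
Path 2 = 4 + 7 = 11 days
Duration = max(15, 11) = 15 days

15 days


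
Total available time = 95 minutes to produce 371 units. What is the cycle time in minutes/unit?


Formula: CT = Available Time / Number of Units
CT = 95 min / 371 units
CT = 0.26 min/unit

0.26 min/unit


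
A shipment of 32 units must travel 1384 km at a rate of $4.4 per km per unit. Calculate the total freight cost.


TC = dist * cost * units = 1384 * 4.4 * 32 = $194867.20

$194867.20


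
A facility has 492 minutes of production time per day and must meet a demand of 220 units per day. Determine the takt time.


Formula: Takt Time = Available Production Time / Customer Demand
Takt = 492 min/day / 220 units/day
Takt = 2.24 min/unit

2.24 min/unit


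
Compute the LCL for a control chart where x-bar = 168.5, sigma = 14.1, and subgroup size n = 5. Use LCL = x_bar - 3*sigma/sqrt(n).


LCL = 168.5 - 3 * 14.1 / sqrt(5)

149.58


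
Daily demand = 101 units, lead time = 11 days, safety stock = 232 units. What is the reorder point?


Formula: ROP = (Daily Demand * Lead Time) + Safety Stock
Demand during lead time = 101 * 11 = 1111 units
ROP = 1111 + 232 = 1343 units

1343 units


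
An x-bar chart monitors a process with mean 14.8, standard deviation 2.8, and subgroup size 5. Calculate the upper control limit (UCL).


UCL = 14.8 + 3 * 2.8 / sqrt(5)

18.56


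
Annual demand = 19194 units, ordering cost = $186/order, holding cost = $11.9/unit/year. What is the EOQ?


Formula: EOQ = sqrt(2 * D * S / H)
Numerator: 2 * 19194 * 186 = 7140168
2DS/H = 7140168 / 11.9 = 600014.1
EOQ = sqrt(600014.1) = 774.6 units

774.6 units


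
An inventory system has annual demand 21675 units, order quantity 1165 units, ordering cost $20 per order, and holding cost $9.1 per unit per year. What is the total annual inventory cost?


TC = 21675/1165 * 20 + 1165/2 * 9.1

$5672.85


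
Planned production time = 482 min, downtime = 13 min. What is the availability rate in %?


Formula: Availability = (Planned Time - Downtime) / Planned Time * 100
Uptime = 482 - 13 = 469 min
Availability = 469 / 482 * 100 = 97.3%

97.3%


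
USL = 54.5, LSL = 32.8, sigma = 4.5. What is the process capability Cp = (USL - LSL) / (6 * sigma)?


Cp = (54.5 - 32.8) / (6 * 4.5)

0.8


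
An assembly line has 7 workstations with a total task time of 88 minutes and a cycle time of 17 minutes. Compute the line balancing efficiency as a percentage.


Formula: Efficiency = Sum of Task Times / (N_stations * CT) * 100
Total station capacity = 7 stations * 17 min = 119 min
Efficiency = 88 / 119 * 100 = 73.9%

73.9%


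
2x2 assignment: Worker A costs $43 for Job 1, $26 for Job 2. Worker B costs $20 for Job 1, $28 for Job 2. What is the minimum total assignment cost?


Option 1: A->1 + B->2 = $43 + $28 = $71
Option 2: A->2 + B->1 = $26 + $20 = $46
Min cost = min($71, $46) = $46

$46


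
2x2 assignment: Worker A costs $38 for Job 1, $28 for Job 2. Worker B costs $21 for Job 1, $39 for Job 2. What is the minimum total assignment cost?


Option 1: A->1 + B->2 = $38 + $39 = $77
Option 2: A->2 + B->1 = $28 + $21 = $49
Min cost = min($77, $49) = $49

$49


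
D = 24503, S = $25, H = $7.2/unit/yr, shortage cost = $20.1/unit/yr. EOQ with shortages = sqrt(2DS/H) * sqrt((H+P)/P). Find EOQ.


Formula: EOQ* = sqrt(2DS/H) * sqrt((H+P)/P)
Base EOQ = sqrt(2*24503*25/7.2) = 412.5 units
Correction = sqrt((7.2+20.1)/20.1) = 1.16542
EOQ* = 412.5 * 1.16542 = 480.7 units

480.7 units


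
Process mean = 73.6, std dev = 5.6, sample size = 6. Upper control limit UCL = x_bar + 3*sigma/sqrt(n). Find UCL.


UCL = 73.6 + 3 * 5.6 / sqrt(6)

80.46


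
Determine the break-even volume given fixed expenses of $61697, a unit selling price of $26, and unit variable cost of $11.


Formula: BEQ = Fixed Costs / (Price - Variable Cost)
Contribution margin = $26 - $11 = $15/unit
BEQ = ceil($61697 / $15/unit) = ceil(4113.13) = 4114 units

4114 units


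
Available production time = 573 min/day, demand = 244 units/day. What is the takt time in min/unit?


Formula: Takt Time = Available Production Time / Customer Demand
Takt = 573 min/day / 244 units/day
Takt = 2.35 min/unit

2.35 min/unit


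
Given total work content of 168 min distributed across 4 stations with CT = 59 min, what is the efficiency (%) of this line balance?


Formula: Efficiency = Sum of Task Times / (N_stations * CT) * 100
Total station capacity = 4 stations * 59 min = 236 min
Efficiency = 168 / 236 * 100 = 71.2%

71.2%


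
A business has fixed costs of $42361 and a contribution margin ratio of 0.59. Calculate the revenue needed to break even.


Formula: BER = Fixed Costs / Contribution Margin Ratio
BER = $42361 / 0.59
BER = $71798.31 (to the nearest cent)

$71798.31


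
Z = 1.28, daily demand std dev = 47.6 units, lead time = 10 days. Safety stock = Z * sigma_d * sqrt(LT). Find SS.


Formula: SS = z * sigma_d * sqrt(LT)
sqrt(LT) = sqrt(10) = 3.1623
SS = 1.28 * 47.6 * 3.1623
SS = 192.7 units

192.7 units


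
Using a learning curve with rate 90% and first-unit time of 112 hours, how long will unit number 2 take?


Formula: T_n = T_1 * (learning_rate)^(log2(n)) where learning_rate = rate/100
Doublings = log2(2) = 1
T_n = 112 * 0.9^1
T_n = 112 * 0.9 = 100.8 hours

100.8 hours


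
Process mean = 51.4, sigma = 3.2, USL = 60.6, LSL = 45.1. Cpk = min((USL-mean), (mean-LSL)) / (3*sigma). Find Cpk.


Cpu = (60.6 - 51.4) / (3 * 3.2) = 0.96
Cpl = (51.4 - 45.1) / (3 * 3.2) = 0.66
Cpk = min(0.96, 0.66) = 0.66

0.66


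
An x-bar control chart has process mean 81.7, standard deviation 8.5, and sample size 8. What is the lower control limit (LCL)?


LCL = 81.7 - 3 * 8.5 / sqrt(8)

72.68
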